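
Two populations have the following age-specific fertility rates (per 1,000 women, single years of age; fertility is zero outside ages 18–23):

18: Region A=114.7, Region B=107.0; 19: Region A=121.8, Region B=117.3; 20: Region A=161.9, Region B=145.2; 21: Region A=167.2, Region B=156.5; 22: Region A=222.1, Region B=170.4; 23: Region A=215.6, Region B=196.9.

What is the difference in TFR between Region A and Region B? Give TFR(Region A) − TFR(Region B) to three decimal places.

Region A:
  Sum of ASFRs = 114.7 + 121.8 + 161.9 + 167.2 + 222.1 + 215.6 = 1003.3
  TFR = 1003.3 / 1000 = 1.0033
Region B:
  Sum of ASFRs = 107.0 + 117.3 + 145.2 + 156.5 + 170.4 + 196.9 = 893.3
  TFR = 893.3 / 1000 = 0.8933
Difference = 1.0033 − 0.8933 = 0.11

0.110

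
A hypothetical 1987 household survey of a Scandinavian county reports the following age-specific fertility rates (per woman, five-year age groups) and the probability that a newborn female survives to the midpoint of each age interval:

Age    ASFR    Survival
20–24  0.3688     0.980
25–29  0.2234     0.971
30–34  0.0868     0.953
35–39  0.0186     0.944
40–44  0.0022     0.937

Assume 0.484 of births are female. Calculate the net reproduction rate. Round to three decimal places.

1.647

Proportion female at birth = 0.484.
Survival-weighted fertility by age (5·fₓ·Sₓ):
  20–24: 5 × 0.3688 × 0.980 = 1.80712
  25–29: 5 × 0.2234 × 0.971 = 1.08461
  30–34: 5 × 0.0868 × 0.953 = 0.41360
  35–39: 5 × 0.0186 × 0.944 = 0.08779
  40–44: 5 × 0.0022 × 0.937 = 0.01031
Sum = 3.40343
NRR = 0.484 × 3.40343 = 1.64726
With NRR above 1 the population is above replacement fertility.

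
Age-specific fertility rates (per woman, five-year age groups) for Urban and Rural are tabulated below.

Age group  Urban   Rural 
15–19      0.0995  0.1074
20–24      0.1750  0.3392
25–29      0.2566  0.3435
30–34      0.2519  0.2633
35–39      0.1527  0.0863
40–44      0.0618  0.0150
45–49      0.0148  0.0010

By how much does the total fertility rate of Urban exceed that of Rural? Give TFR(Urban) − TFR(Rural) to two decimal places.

Urban:
  Sum of ASFRs = 0.0995 + 0.1750 + 0.2566 + 0.2519 + 0.1527 + 0.0618 + 0.0148 = 1.0123
  TFR = 5 × 1.0123 = 5.0615
Rural:
  Sum of ASFRs = 0.1074 + 0.3392 + 0.3435 + 0.2633 + 0.0863 + 0.0150 + 0.0010 = 1.1557
  TFR = 5 × 1.1557 = 5.7785
Difference = 5.0615 − 5.7785 = -0.717

-0.72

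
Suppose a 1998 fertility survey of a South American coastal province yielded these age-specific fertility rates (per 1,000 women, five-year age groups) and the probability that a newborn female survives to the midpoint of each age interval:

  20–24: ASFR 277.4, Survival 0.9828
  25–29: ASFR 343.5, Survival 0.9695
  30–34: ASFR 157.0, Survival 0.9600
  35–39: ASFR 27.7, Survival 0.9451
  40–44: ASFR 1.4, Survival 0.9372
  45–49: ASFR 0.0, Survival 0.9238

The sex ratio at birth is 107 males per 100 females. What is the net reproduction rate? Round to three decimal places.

1.893

Proportion female at birth = 100 / (100 + 107) = 0.48309.
Each age group contributes 5 × ASFR × survival:
  20–24: 5 × 277.4/1000 × 0.9828 = 1.36314
  25–29: 5 × 343.5/1000 × 0.9695 = 1.66512
  30–34: 5 × 157.0/1000 × 0.9600 = 0.75360
  35–39: 5 × 27.7/1000 × 0.9451 = 0.13090
  40–44: 5 × 1.4/1000 × 0.9372 = 0.00656
  45–49: 5 × 0.0/1000 × 0.9238 = 0.00000
Sum = 3.91932
NRR = 0.48309 × 3.91932 = 1.89338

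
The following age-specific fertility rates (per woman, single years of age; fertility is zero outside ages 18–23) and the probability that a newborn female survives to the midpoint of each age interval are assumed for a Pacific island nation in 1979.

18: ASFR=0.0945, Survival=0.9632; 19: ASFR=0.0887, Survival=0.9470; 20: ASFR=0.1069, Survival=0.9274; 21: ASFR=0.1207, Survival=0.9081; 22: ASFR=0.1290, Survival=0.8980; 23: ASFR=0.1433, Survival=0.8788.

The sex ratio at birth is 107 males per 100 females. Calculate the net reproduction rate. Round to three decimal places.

Proportion female at birth = 100 / (100 + 107) = 0.48309.
Per-age-group product (1 × ASFR × survival probability):
  18: 1 × 0.0945 × 0.9632 = 0.09102
  19: 1 × 0.0887 × 0.9470 = 0.08400
  20: 1 × 0.1069 × 0.9274 = 0.09914
  21: 1 × 0.1207 × 0.9081 = 0.10961
  22: 1 × 0.1290 × 0.8980 = 0.11584
  23: 1 × 0.1433 × 0.8788 = 0.12593
Sum = 0.62554
NRR = 0.48309 × 0.62554 = 0.30219

0.302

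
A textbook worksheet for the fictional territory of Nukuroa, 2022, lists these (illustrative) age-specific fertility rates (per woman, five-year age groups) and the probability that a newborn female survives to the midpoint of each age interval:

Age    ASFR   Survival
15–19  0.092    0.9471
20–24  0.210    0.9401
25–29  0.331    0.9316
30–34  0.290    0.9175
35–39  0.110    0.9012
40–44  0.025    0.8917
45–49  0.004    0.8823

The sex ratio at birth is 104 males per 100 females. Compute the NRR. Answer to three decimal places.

Proportion female at birth = 100 / (100 + 104) = 0.49020.
Per-age-group product (5 × ASFR × survival probability):
  15–19: 5 × 0.092 × 0.9471 = 0.43567
  20–24: 5 × 0.210 × 0.9401 = 0.98711
  25–29: 5 × 0.331 × 0.9316 = 1.54180
  30–34: 5 × 0.290 × 0.9175 = 1.33038
  35–39: 5 × 0.110 × 0.9012 = 0.49566
  40–44: 5 × 0.025 × 0.8917 = 0.11146
  45–49: 5 × 0.004 × 0.8823 = 0.01765
Sum = 4.91973
NRR = 0.49020 × 4.91973 = 2.41165
With NRR above 1 the population is above replacement fertility.

2.412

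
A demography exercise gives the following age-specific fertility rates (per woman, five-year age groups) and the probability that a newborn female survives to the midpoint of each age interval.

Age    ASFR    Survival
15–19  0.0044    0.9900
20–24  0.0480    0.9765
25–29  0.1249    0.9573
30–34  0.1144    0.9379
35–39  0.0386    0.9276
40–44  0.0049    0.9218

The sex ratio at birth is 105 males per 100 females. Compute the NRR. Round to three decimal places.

Proportion female at birth = 100 / (100 + 105) = 0.48780.
Per-age-group product (5 × ASFR × survival probability):
  15–19: 5 × 0.0044 × 0.9900 = 0.02178
  20–24: 5 × 0.0480 × 0.9765 = 0.23436
  25–29: 5 × 0.1249 × 0.9573 = 0.59783
  30–34: 5 × 0.1144 × 0.9379 = 0.53648
  35–39: 5 × 0.0386 × 0.9276 = 0.17903
  40–44: 5 × 0.0049 × 0.9218 = 0.02258
Sum = 1.59206
NRR = 0.48780 × 1.59206 = 0.77661
NRR < 1, so the cohort does not fully replace itself.

0.777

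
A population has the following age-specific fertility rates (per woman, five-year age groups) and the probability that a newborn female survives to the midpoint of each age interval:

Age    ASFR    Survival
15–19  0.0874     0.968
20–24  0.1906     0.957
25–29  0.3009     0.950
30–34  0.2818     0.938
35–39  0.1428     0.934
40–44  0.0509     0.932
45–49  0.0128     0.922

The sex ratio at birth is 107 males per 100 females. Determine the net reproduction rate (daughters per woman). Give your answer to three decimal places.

Proportion female at birth = 100 / (100 + 107) = 0.48309.
Survival-weighted fertility by age (5·fₓ·Sₓ):
  15–19: 5 × 0.0874 × 0.968 = 0.42302
  20–24: 5 × 0.1906 × 0.957 = 0.91202
  25–29: 5 × 0.3009 × 0.950 = 1.42928
  30–34: 5 × 0.2818 × 0.938 = 1.32164
  35–39: 5 × 0.1428 × 0.934 = 0.66688
  40–44: 5 × 0.0509 × 0.932 = 0.23719
  45–49: 5 × 0.0128 × 0.922 = 0.05901
Sum = 5.04904
NRR = 0.48309 × 5.04904 = 2.43914

2.439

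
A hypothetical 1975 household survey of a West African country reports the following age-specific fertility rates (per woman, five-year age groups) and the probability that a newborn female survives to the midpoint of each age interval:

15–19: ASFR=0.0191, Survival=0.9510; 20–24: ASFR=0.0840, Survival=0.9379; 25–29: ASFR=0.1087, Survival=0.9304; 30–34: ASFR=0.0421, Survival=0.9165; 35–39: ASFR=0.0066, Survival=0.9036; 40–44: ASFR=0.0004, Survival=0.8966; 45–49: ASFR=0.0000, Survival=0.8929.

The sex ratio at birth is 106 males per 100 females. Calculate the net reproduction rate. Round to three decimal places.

Proportion female at birth = 100 / (100 + 106) = 0.48544.
Survival-weighted fertility by age (5·fₓ·Sₓ):
  15–19: 5 × 0.0191 × 0.9510 = 0.09082
  20–24: 5 × 0.0840 × 0.9379 = 0.39392
  25–29: 5 × 0.1087 × 0.9304 = 0.50567
  30–34: 5 × 0.0421 × 0.9165 = 0.19292
  35–39: 5 × 0.0066 × 0.9036 = 0.02982
  40–44: 5 × 0.0004 × 0.8966 = 0.00179
  45–49: 5 × 0.0000 × 0.8929 = 0.00000
Sum = 1.21494
NRR = 0.48544 × 1.21494 = 0.58978

0.590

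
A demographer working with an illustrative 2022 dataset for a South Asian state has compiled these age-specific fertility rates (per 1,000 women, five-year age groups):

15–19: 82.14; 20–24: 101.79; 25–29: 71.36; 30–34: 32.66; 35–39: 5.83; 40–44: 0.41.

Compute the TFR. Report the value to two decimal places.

1.47

Sum of ASFRs = 82.14 + 101.79 + 71.36 + 32.66 + 5.83 + 0.41 = 294.19
TFR = 5 × 294.19 / 1000 = 1.47095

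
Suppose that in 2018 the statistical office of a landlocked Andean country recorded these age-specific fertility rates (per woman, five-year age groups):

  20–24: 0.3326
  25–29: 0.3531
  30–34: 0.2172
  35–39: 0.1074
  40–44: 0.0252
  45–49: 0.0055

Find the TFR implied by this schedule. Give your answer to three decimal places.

5.205

Sum of ASFRs = 0.3326 + 0.3531 + 0.2172 + 0.1074 + 0.0252 + 0.0055 = 1.0410
TFR = 5 × 1.0410 = 5.205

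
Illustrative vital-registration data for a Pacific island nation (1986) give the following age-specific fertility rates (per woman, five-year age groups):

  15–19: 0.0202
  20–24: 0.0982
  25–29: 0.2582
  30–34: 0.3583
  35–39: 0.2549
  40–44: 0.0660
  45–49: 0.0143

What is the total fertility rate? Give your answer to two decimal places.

Sum of ASFRs = 0.0202 + 0.0982 + 0.2582 + 0.3583 + 0.2549 + 0.0660 + 0.0143 = 1.0701
TFR = 5 × 1.0701 = 5.3505

5.35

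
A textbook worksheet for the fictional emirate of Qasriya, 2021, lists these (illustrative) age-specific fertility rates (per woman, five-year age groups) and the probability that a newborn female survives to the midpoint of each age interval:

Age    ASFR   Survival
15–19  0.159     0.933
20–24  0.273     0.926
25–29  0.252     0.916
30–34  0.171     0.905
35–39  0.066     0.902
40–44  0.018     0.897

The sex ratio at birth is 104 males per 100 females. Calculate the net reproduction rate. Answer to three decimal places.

2.114

Proportion female at birth = 100 / (100 + 104) = 0.49020.
Weighting each age-specific rate by interval width and survival:
  15–19: 5 × 0.159 × 0.933 = 0.74174
  20–24: 5 × 0.273 × 0.926 = 1.26399
  25–29: 5 × 0.252 × 0.916 = 1.15416
  30–34: 5 × 0.171 × 0.905 = 0.77378
  35–39: 5 × 0.066 × 0.902 = 0.29766
  40–44: 5 × 0.018 × 0.897 = 0.08073
Sum = 4.31206
NRR = 0.49020 × 4.31206 = 2.11377
With NRR above 1 the population is above replacement fertility.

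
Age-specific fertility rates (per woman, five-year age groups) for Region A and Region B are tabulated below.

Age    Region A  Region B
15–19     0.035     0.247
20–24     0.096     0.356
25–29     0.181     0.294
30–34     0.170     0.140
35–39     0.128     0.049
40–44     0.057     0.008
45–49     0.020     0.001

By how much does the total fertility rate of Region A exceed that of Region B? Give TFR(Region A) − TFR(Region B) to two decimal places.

-2.04

Region A:
  Sum of ASFRs = 0.035 + 0.096 + 0.181 + 0.170 + 0.128 + 0.057 + 0.020 = 0.687
  TFR = 5 × 0.687 = 3.435
Region B:
  Sum of ASFRs = 0.247 + 0.356 + 0.294 + 0.140 + 0.049 + 0.008 + 0.001 = 1.095
  TFR = 5 × 1.095 = 5.475
Difference = 3.435 − 5.475 = -2.04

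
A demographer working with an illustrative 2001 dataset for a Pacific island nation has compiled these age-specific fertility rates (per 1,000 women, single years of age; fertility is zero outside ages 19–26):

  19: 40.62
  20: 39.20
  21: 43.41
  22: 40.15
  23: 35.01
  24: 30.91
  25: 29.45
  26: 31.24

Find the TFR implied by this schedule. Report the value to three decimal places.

0.290

Sum of ASFRs = 40.62 + 39.20 + 43.41 + 40.15 + 35.01 + 30.91 + 29.45 + 31.24 = 289.99
TFR = 289.99 / 1000 = 0.28999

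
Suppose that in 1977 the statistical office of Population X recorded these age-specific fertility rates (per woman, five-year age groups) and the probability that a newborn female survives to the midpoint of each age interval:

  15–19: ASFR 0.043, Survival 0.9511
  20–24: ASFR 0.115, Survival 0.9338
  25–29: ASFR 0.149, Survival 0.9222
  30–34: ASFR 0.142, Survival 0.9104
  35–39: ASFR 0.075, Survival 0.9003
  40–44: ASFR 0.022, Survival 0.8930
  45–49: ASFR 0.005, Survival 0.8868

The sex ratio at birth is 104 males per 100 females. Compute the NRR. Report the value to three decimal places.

1.242

Proportion female at birth = 100 / (100 + 104) = 0.49020.
Survival-weighted fertility by age (5·fₓ·Sₓ):
  15–19: 5 × 0.043 × 0.9511 = 0.20449
  20–24: 5 × 0.115 × 0.9338 = 0.53694
  25–29: 5 × 0.149 × 0.9222 = 0.68704
  30–34: 5 × 0.142 × 0.9104 = 0.64638
  35–39: 5 × 0.075 × 0.9003 = 0.33761
  40–44: 5 × 0.022 × 0.8930 = 0.09823
  45–49: 5 × 0.005 × 0.8868 = 0.02217
Sum = 2.53286
NRR = 0.49020 × 2.53286 = 1.24161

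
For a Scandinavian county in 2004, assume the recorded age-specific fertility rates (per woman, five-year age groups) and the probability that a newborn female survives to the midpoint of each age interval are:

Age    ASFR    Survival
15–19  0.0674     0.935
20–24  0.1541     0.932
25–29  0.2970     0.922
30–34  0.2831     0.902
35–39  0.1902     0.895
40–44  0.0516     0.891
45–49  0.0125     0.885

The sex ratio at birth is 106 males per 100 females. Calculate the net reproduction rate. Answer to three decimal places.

Proportion female at birth = 100 / (100 + 106) = 0.48544.
Per-age-group product (5 × ASFR × survival probability):
  15–19: 5 × 0.0674 × 0.935 = 0.31510
  20–24: 5 × 0.1541 × 0.932 = 0.71811
  25–29: 5 × 0.2970 × 0.922 = 1.36917
  30–34: 5 × 0.2831 × 0.902 = 1.27678
  35–39: 5 × 0.1902 × 0.895 = 0.85115
  40–44: 5 × 0.0516 × 0.891 = 0.22988
  45–49: 5 × 0.0125 × 0.885 = 0.05531
Sum = 4.81550
NRR = 0.48544 × 4.81550 = 2.33764

2.338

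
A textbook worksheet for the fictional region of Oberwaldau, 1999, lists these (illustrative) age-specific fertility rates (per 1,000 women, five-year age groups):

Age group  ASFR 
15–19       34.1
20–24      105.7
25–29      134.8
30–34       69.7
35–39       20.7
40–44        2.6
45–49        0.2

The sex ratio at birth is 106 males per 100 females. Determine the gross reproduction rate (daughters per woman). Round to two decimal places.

Proportion female at birth = 100 / (100 + 106) = 0.48544.
Sum of ASFRs = 34.1 + 105.7 + 134.8 + 69.7 + 20.7 + 2.6 + 0.2 = 367.8
TFR = 5 × 367.8 / 1000 = 1.839
GRR = 0.48544 × 1.839 = 0.89272

0.89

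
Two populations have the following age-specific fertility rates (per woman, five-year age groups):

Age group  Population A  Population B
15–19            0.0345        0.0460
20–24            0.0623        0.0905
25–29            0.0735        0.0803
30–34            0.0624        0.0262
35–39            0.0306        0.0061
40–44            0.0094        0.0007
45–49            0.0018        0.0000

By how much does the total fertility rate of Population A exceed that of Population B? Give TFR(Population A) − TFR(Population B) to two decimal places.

0.12

Population A:
  Sum of ASFRs = 0.0345 + 0.0623 + 0.0735 + 0.0624 + 0.0306 + 0.0094 + 0.0018 = 0.2745
  TFR = 5 × 0.2745 = 1.3725
Population B:
  Sum of ASFRs = 0.0460 + 0.0905 + 0.0803 + 0.0262 + 0.0061 + 0.0007 + 0.0000 = 0.2498
  TFR = 5 × 0.2498 = 1.249
Difference = 1.3725 − 1.249 = 0.1235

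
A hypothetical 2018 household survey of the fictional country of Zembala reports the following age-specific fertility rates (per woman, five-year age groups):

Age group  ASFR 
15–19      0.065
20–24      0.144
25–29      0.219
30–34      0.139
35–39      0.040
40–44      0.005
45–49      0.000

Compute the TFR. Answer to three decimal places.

Sum of ASFRs = 0.065 + 0.144 + 0.219 + 0.139 + 0.040 + 0.005 + 0.000 = 0.612
TFR = 5 × 0.612 = 3.06

3.060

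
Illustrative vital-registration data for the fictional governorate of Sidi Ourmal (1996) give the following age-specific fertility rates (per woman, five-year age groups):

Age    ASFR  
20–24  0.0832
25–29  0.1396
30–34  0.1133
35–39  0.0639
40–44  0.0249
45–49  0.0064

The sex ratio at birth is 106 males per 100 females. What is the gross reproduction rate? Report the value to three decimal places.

Proportion female at birth = 100 / (100 + 106) = 0.48544.
Sum of ASFRs = 0.0832 + 0.1396 + 0.1133 + 0.0639 + 0.0249 + 0.0064 = 0.4313
TFR = 5 × 0.4313 = 2.1565
GRR = 0.48544 × 2.1565 = 1.04685

1.047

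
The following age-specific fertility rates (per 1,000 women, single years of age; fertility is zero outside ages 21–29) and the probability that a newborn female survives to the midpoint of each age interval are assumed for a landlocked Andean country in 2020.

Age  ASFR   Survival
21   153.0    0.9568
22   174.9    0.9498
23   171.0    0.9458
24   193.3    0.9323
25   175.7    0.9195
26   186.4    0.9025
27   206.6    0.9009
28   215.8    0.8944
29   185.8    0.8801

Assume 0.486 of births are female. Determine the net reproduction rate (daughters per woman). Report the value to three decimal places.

0.742

Proportion female at birth = 0.486.
Each age group contributes 1 × ASFR × survival:
  21: 1 × 153.0/1000 × 0.9568 = 0.14639
  22: 1 × 174.9/1000 × 0.9498 = 0.16612
  23: 1 × 171.0/1000 × 0.9458 = 0.16173
  24: 1 × 193.3/1000 × 0.9323 = 0.18021
  25: 1 × 175.7/1000 × 0.9195 = 0.16156
  26: 1 × 186.4/1000 × 0.9025 = 0.16823
  27: 1 × 206.6/1000 × 0.9009 = 0.18613
  28: 1 × 215.8/1000 × 0.8944 = 0.19301
  29: 1 × 185.8/1000 × 0.8801 = 0.16352
Sum = 1.52690
NRR = 0.486 × 1.52690 = 0.74207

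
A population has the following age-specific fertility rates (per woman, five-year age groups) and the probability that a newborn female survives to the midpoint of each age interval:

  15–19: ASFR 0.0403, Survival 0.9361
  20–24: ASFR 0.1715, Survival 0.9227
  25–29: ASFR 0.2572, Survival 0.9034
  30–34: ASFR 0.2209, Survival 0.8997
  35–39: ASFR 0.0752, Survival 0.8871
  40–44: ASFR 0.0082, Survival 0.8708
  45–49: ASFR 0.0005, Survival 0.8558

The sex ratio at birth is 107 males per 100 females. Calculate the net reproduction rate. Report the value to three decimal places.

1.694

Proportion female at birth = 100 / (100 + 107) = 0.48309.
Survival-weighted fertility by age (5·fₓ·Sₓ):
  15–19: 5 × 0.0403 × 0.9361 = 0.18862
  20–24: 5 × 0.1715 × 0.9227 = 0.79122
  25–29: 5 × 0.2572 × 0.9034 = 1.16177
  30–34: 5 × 0.2209 × 0.8997 = 0.99372
  35–39: 5 × 0.0752 × 0.8871 = 0.33355
  40–44: 5 × 0.0082 × 0.8708 = 0.03570
  45–49: 5 × 0.0005 × 0.8558 = 0.00214
Sum = 3.50672
NRR = 0.48309 × 3.50672 = 1.69406
NRR > 1, so each generation more than replaces itself.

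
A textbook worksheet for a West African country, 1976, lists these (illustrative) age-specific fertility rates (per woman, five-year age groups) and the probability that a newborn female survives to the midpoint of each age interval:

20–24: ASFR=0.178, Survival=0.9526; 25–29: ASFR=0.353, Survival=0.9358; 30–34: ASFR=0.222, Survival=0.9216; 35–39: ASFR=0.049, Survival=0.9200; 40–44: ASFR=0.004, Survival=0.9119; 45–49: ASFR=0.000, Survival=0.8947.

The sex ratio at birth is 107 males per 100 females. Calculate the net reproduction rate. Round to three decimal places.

Proportion female at birth = 100 / (100 + 107) = 0.48309.
Weighting each age-specific rate by interval width and survival:
  20–24: 5 × 0.178 × 0.9526 = 0.84781
  25–29: 5 × 0.353 × 0.9358 = 1.65169
  30–34: 5 × 0.222 × 0.9216 = 1.02298
  35–39: 5 × 0.049 × 0.9200 = 0.22540
  40–44: 5 × 0.004 × 0.9119 = 0.01824
  45–49: 5 × 0.000 × 0.8947 = 0.00000
Sum = 3.76612
NRR = 0.48309 × 3.76612 = 1.81937
With NRR above 1 the population is above replacement fertility.

1.819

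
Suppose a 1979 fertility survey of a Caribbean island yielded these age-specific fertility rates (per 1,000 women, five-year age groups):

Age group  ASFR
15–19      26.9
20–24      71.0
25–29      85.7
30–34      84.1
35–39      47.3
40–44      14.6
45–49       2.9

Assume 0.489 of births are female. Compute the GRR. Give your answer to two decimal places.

Proportion female at birth = 0.489.
Sum of ASFRs = 26.9 + 71.0 + 85.7 + 84.1 + 47.3 + 14.6 + 2.9 = 332.5
TFR = 5 × 332.5 / 1000 = 1.6625
GRR = 0.489 × 1.6625 = 0.81296

0.81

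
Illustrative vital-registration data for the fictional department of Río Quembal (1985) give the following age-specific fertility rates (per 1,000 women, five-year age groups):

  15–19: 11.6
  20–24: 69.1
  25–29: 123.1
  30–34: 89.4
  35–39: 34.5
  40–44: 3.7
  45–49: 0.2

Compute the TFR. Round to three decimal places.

1.658

Sum of ASFRs = 11.6 + 69.1 + 123.1 + 89.4 + 34.5 + 3.7 + 0.2 = 331.6
TFR = 5 × 331.6 / 1000 = 1.658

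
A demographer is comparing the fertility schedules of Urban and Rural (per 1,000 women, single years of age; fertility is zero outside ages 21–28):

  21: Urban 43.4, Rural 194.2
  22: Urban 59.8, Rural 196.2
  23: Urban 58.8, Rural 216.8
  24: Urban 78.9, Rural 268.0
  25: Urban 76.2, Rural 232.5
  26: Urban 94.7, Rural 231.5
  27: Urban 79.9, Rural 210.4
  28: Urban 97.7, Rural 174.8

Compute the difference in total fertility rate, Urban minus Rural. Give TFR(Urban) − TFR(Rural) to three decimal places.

Urban:
  Sum of ASFRs = 43.4 + 59.8 + 58.8 + 78.9 + 76.2 + 94.7 + 79.9 + 97.7 = 589.4
  TFR = 589.4 / 1000 = 0.5894
Rural:
  Sum of ASFRs = 194.2 + 196.2 + 216.8 + 268.0 + 232.5 + 231.5 + 210.4 + 174.8 = 1724.4
  TFR = 1724.4 / 1000 = 1.7244
Difference = 0.5894 − 1.7244 = -1.135

-1.135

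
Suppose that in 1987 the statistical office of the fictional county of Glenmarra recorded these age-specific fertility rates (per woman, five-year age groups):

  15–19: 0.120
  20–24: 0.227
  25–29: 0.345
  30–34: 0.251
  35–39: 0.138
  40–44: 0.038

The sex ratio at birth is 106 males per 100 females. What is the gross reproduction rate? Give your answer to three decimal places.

Proportion female at birth = 100 / (100 + 106) = 0.48544.
Sum of ASFRs = 0.120 + 0.227 + 0.345 + 0.251 + 0.138 + 0.038 = 1.119
TFR = 5 × 1.119 = 5.595
GRR = 0.48544 × 5.595 = 2.71604

2.716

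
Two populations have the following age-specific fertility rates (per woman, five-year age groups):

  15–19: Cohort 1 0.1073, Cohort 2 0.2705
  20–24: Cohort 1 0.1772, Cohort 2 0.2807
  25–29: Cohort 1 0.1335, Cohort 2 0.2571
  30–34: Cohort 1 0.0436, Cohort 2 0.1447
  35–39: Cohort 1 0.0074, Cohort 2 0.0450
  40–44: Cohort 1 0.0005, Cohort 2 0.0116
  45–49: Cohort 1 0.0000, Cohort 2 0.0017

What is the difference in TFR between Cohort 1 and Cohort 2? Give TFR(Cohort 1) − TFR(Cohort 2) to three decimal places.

-2.709

Cohort 1:
  Sum of ASFRs = 0.1073 + 0.1772 + 0.1335 + 0.0436 + 0.0074 + 0.0005 + 0.0000 = 0.4695
  TFR = 5 × 0.4695 = 2.3475
Cohort 2:
  Sum of ASFRs = 0.2705 + 0.2807 + 0.2571 + 0.1447 + 0.0450 + 0.0116 + 0.0017 = 1.0113
  TFR = 5 × 1.0113 = 5.0565
Difference = 2.3475 − 5.0565 = -2.709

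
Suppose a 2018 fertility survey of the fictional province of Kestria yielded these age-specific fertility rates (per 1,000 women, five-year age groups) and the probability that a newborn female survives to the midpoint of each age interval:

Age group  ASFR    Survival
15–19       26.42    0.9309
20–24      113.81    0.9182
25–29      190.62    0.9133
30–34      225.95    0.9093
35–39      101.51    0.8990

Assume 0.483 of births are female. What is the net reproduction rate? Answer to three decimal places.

1.449

Proportion female at birth = 0.483.
Each age group contributes 5 × ASFR × survival:
  15–19: 5 × 26.42/1000 × 0.9309 = 0.12297
  20–24: 5 × 113.81/1000 × 0.9182 = 0.52250
  25–29: 5 × 190.62/1000 × 0.9133 = 0.87047
  30–34: 5 × 225.95/1000 × 0.9093 = 1.02728
  35–39: 5 × 101.51/1000 × 0.8990 = 0.45629
Sum = 2.99951
NRR = 0.483 × 2.99951 = 1.44876
NRR > 1, so each generation more than replaces itself.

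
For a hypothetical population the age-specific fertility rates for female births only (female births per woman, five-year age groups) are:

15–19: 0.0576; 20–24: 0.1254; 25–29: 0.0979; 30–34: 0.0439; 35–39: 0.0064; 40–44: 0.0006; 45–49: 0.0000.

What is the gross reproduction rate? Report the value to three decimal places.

1.659

Sum of female ASFRs = 0.0576 + 0.1254 + 0.0979 + 0.0439 + 0.0064 + 0.0006 + 0.0000 = 0.3318
GRR = 5 × 0.3318 = 1.659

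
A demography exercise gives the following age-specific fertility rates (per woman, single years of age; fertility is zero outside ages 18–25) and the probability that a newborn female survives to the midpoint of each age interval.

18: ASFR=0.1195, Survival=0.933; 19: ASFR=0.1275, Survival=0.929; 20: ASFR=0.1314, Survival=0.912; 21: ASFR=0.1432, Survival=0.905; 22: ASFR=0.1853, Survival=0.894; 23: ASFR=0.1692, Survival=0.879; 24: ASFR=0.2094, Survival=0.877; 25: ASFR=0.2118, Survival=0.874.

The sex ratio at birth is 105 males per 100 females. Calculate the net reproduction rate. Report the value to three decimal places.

Proportion female at birth = 100 / (100 + 105) = 0.48780.
Per-age-group product (1 × ASFR × survival probability):
  18: 1 × 0.1195 × 0.933 = 0.11149
  19: 1 × 0.1275 × 0.929 = 0.11845
  20: 1 × 0.1314 × 0.912 = 0.11984
  21: 1 × 0.1432 × 0.905 = 0.12960
  22: 1 × 0.1853 × 0.894 = 0.16566
  23: 1 × 0.1692 × 0.879 = 0.14873
  24: 1 × 0.2094 × 0.877 = 0.18364
  25: 1 × 0.2118 × 0.874 = 0.18511
Sum = 1.16252
NRR = 0.48780 × 1.16252 = 0.56708
NRR < 1, so the cohort does not fully replace itself.

0.567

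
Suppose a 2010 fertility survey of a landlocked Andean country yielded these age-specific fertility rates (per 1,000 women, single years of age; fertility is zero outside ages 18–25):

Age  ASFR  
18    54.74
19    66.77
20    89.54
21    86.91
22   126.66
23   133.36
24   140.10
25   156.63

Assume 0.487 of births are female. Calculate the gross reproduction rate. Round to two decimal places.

0.42

Proportion female at birth = 0.487.
Sum of ASFRs = 54.74 + 66.77 + 89.54 + 86.91 + 126.66 + 133.36 + 140.10 + 156.63 = 854.71
TFR = 854.71 / 1000 = 0.85471
GRR = 0.487 × 0.85471 = 0.41624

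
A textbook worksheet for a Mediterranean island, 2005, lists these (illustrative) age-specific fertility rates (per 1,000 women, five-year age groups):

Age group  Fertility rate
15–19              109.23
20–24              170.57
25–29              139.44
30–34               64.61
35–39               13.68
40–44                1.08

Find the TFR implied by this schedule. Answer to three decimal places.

Sum of ASFRs = 109.23 + 170.57 + 139.44 + 64.61 + 13.68 + 1.08 = 498.61
TFR = 5 × 498.61 / 1000 = 2.49305

2.493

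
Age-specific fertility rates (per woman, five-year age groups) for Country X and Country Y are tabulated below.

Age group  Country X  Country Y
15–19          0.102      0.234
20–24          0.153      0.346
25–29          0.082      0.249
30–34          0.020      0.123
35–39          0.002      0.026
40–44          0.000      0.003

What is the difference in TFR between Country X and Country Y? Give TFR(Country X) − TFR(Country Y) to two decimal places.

-3.11

Country X:
  Sum of ASFRs = 0.102 + 0.153 + 0.082 + 0.020 + 0.002 + 0.000 = 0.359
  TFR = 5 × 0.359 = 1.795
Country Y:
  Sum of ASFRs = 0.234 + 0.346 + 0.249 + 0.123 + 0.026 + 0.003 = 0.981
  TFR = 5 × 0.981 = 4.905
Difference = 1.795 − 4.905 = -3.11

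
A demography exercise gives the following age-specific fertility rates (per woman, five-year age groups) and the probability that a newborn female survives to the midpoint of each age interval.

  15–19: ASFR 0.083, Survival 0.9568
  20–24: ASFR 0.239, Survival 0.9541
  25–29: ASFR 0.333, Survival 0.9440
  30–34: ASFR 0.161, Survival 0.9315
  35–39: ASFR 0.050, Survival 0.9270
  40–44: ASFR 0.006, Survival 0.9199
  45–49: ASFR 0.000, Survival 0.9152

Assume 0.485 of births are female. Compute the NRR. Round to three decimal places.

1.997

Proportion female at birth = 0.485.
Weighting each age-specific rate by interval width and survival:
  15–19: 5 × 0.083 × 0.9568 = 0.39707
  20–24: 5 × 0.239 × 0.9541 = 1.14015
  25–29: 5 × 0.333 × 0.9440 = 1.57176
  30–34: 5 × 0.161 × 0.9315 = 0.74986
  35–39: 5 × 0.050 × 0.9270 = 0.23175
  40–44: 5 × 0.006 × 0.9199 = 0.02760
  45–49: 5 × 0.000 × 0.9152 = 0.00000
Sum = 4.11819
NRR = 0.485 × 4.11819 = 1.99732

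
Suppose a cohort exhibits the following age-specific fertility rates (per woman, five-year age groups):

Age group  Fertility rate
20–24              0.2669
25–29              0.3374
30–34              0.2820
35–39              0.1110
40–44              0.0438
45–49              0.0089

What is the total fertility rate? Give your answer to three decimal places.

5.250

Sum of ASFRs = 0.2669 + 0.3374 + 0.2820 + 0.1110 + 0.0438 + 0.0089 = 1.0500
TFR = 5 × 1.0500 = 5.25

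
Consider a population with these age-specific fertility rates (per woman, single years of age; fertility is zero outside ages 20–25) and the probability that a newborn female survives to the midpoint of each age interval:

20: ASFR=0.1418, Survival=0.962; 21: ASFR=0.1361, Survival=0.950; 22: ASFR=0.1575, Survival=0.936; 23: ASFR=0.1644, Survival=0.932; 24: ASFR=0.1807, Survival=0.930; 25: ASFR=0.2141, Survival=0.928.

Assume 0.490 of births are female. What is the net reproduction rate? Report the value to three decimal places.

Proportion female at birth = 0.490.
Each age group contributes 1 × ASFR × survival:
  20: 1 × 0.1418 × 0.962 = 0.13641
  21: 1 × 0.1361 × 0.950 = 0.12930
  22: 1 × 0.1575 × 0.936 = 0.14742
  23: 1 × 0.1644 × 0.932 = 0.15322
  24: 1 × 0.1807 × 0.930 = 0.16805
  25: 1 × 0.2141 × 0.928 = 0.19868
Sum = 0.93308
NRR = 0.490 × 0.93308 = 0.45721

0.457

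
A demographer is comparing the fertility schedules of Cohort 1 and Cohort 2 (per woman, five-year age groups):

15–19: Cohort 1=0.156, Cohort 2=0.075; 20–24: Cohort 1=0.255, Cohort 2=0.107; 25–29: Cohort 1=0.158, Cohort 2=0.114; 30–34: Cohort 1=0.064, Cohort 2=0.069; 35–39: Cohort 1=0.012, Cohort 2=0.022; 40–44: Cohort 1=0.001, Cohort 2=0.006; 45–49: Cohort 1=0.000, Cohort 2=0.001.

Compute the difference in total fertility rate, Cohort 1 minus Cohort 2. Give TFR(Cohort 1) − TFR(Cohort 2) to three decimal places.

Cohort 1:
  Sum of ASFRs = 0.156 + 0.255 + 0.158 + 0.064 + 0.012 + 0.001 + 0.000 = 0.646
  TFR = 5 × 0.646 = 3.23
Cohort 2:
  Sum of ASFRs = 0.075 + 0.107 + 0.114 + 0.069 + 0.022 + 0.006 + 0.001 = 0.394
  TFR = 5 × 0.394 = 1.97
Difference = 3.23 − 1.97 = 1.26

1.260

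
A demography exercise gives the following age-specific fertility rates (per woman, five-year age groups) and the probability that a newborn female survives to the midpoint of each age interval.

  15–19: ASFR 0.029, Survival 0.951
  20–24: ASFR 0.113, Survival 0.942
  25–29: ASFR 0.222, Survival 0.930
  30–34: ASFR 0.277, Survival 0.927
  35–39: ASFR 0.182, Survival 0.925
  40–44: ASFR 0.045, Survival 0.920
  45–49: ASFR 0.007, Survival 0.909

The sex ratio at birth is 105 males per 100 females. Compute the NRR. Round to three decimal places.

1.984

Proportion female at birth = 100 / (100 + 105) = 0.48780.
Weighting each age-specific rate by interval width and survival:
  15–19: 5 × 0.029 × 0.951 = 0.13790
  20–24: 5 × 0.113 × 0.942 = 0.53223
  25–29: 5 × 0.222 × 0.930 = 1.03230
  30–34: 5 × 0.277 × 0.927 = 1.28390
  35–39: 5 × 0.182 × 0.925 = 0.84175
  40–44: 5 × 0.045 × 0.920 = 0.20700
  45–49: 5 × 0.007 × 0.909 = 0.03182
Sum = 4.06690
NRR = 0.48780 × 4.06690 = 1.98383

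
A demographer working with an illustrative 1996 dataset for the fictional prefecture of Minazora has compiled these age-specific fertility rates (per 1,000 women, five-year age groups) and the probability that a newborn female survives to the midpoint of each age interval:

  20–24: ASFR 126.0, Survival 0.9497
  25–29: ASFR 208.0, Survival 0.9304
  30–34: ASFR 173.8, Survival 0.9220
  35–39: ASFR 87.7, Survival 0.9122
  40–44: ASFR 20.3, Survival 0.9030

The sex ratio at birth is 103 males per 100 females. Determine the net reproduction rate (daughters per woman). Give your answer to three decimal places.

1.408

Proportion female at birth = 100 / (100 + 103) = 0.49261.
Survival-weighted fertility by age (5·fₓ·Sₓ):
  20–24: 5 × 126.0/1000 × 0.9497 = 0.59831
  25–29: 5 × 208.0/1000 × 0.9304 = 0.96762
  30–34: 5 × 173.8/1000 × 0.9220 = 0.80122
  35–39: 5 × 87.7/1000 × 0.9122 = 0.40000
  40–44: 5 × 20.3/1000 × 0.9030 = 0.09165
Sum = 2.85880
NRR = 0.49261 × 2.85880 = 1.40827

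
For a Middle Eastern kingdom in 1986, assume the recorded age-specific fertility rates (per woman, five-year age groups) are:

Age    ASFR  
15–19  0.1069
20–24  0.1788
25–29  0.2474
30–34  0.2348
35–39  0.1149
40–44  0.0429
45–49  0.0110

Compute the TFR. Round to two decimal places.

4.68

Sum of ASFRs = 0.1069 + 0.1788 + 0.2474 + 0.2348 + 0.1149 + 0.0429 + 0.0110 = 0.9367
TFR = 5 × 0.9367 = 4.6835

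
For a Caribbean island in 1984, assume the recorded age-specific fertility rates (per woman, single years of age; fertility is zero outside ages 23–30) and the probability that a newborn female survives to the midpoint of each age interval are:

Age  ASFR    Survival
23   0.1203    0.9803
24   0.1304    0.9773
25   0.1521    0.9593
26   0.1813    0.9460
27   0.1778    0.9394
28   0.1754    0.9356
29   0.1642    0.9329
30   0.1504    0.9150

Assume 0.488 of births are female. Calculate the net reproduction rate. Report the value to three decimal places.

0.578

Proportion female at birth = 0.488.
Per-age-group product (1 × ASFR × survival probability):
  23: 1 × 0.1203 × 0.9803 = 0.11793
  24: 1 × 0.1304 × 0.9773 = 0.12744
  25: 1 × 0.1521 × 0.9593 = 0.14591
  26: 1 × 0.1813 × 0.9460 = 0.17151
  27: 1 × 0.1778 × 0.9394 = 0.16703
  28: 1 × 0.1754 × 0.9356 = 0.16410
  29: 1 × 0.1642 × 0.9329 = 0.15318
  30: 1 × 0.1504 × 0.9150 = 0.13762
Sum = 1.18472
NRR = 0.488 × 1.18472 = 0.57814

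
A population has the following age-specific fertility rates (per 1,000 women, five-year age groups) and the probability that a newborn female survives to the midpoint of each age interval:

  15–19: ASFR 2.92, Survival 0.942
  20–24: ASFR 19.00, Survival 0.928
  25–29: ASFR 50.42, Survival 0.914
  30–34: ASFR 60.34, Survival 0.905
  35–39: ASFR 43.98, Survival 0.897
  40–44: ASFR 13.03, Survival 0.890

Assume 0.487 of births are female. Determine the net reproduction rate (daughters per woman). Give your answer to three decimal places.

0.419

Proportion female at birth = 0.487.
Weighting each age-specific rate by interval width and survival:
  15–19: 5 × 2.92/1000 × 0.942 = 0.01375
  20–24: 5 × 19.00/1000 × 0.928 = 0.08816
  25–29: 5 × 50.42/1000 × 0.914 = 0.23042
  30–34: 5 × 60.34/1000 × 0.905 = 0.27304
  35–39: 5 × 43.98/1000 × 0.897 = 0.19725
  40–44: 5 × 13.03/1000 × 0.890 = 0.05798
Sum = 0.86060
NRR = 0.487 × 0.86060 = 0.41911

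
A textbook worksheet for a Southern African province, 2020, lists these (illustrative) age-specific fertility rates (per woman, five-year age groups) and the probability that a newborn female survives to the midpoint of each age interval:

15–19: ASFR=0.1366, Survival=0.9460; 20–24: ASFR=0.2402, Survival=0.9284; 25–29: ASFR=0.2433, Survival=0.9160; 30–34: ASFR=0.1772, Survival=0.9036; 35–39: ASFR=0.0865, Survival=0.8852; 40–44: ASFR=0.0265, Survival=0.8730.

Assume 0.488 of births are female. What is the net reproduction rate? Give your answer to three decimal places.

Proportion female at birth = 0.488.
Survival-weighted fertility by age (5·fₓ·Sₓ):
  15–19: 5 × 0.1366 × 0.9460 = 0.64612
  20–24: 5 × 0.2402 × 0.9284 = 1.11501
  25–29: 5 × 0.2433 × 0.9160 = 1.11431
  30–34: 5 × 0.1772 × 0.9036 = 0.80059
  35–39: 5 × 0.0865 × 0.8852 = 0.38285
  40–44: 5 × 0.0265 × 0.8730 = 0.11567
Sum = 4.17455
NRR = 0.488 × 4.17455 = 2.03718
NRR > 1, so each generation more than replaces itself.

2.037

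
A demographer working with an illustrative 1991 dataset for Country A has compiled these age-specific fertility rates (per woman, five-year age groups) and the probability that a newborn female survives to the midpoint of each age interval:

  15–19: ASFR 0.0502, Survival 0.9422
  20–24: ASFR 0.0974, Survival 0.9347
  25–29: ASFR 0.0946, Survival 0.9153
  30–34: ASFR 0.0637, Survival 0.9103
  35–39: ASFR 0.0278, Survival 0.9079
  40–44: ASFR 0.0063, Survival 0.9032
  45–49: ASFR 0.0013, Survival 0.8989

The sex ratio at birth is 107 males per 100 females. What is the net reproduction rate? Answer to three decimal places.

0.761

Proportion female at birth = 100 / (100 + 107) = 0.48309.
Survival-weighted fertility by age (5·fₓ·Sₓ):
  15–19: 5 × 0.0502 × 0.9422 = 0.23649
  20–24: 5 × 0.0974 × 0.9347 = 0.45520
  25–29: 5 × 0.0946 × 0.9153 = 0.43294
  30–34: 5 × 0.0637 × 0.9103 = 0.28993
  35–39: 5 × 0.0278 × 0.9079 = 0.12620
  40–44: 5 × 0.0063 × 0.9032 = 0.02845
  45–49: 5 × 0.0013 × 0.8989 = 0.00584
Sum = 1.57505
NRR = 0.48309 × 1.57505 = 0.76089
NRR < 1, so the cohort does not fully replace itself.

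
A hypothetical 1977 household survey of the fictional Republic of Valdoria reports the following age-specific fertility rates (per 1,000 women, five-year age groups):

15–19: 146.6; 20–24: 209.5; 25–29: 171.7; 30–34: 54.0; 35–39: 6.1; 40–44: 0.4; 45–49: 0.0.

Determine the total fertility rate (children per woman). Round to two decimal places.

Sum of ASFRs = 146.6 + 209.5 + 171.7 + 54.0 + 6.1 + 0.4 + 0.0 = 588.3
TFR = 5 × 588.3 / 1000 = 2.9415

2.94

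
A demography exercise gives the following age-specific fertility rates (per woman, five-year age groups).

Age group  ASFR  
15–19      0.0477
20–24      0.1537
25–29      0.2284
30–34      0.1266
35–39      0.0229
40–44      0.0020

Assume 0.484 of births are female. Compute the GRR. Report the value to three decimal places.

Proportion female at birth = 0.484.
Sum of ASFRs = 0.0477 + 0.1537 + 0.2284 + 0.1266 + 0.0229 + 0.0020 = 0.5813
TFR = 5 × 0.5813 = 2.9065
GRR = 0.484 × 2.9065 = 1.40675

1.407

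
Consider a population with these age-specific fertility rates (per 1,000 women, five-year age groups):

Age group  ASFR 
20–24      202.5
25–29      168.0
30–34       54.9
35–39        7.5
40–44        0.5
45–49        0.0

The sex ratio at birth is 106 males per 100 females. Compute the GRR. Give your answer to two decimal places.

1.05

Proportion female at birth = 100 / (100 + 106) = 0.48544.
Sum of ASFRs = 202.5 + 168.0 + 54.9 + 7.5 + 0.5 + 0.0 = 433.4
TFR = 5 × 433.4 / 1000 = 2.167
GRR = 0.48544 × 2.167 = 1.05195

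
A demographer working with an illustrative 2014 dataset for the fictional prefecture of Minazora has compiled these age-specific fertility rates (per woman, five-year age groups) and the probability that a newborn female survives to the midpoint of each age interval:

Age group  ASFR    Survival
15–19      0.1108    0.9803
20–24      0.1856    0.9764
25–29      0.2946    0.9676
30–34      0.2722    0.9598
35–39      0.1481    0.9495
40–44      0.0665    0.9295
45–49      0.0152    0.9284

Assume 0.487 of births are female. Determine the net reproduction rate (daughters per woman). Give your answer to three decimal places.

2.563

Proportion female at birth = 0.487.
Survival-weighted fertility by age (5·fₓ·Sₓ):
  15–19: 5 × 0.1108 × 0.9803 = 0.54309
  20–24: 5 × 0.1856 × 0.9764 = 0.90610
  25–29: 5 × 0.2946 × 0.9676 = 1.42527
  30–34: 5 × 0.2722 × 0.9598 = 1.30629
  35–39: 5 × 0.1481 × 0.9495 = 0.70310
  40–44: 5 × 0.0665 × 0.9295 = 0.30906
  45–49: 5 × 0.0152 × 0.9284 = 0.07056
Sum = 5.26347
NRR = 0.487 × 5.26347 = 2.56331
With NRR above 1 the population is above replacement fertility.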